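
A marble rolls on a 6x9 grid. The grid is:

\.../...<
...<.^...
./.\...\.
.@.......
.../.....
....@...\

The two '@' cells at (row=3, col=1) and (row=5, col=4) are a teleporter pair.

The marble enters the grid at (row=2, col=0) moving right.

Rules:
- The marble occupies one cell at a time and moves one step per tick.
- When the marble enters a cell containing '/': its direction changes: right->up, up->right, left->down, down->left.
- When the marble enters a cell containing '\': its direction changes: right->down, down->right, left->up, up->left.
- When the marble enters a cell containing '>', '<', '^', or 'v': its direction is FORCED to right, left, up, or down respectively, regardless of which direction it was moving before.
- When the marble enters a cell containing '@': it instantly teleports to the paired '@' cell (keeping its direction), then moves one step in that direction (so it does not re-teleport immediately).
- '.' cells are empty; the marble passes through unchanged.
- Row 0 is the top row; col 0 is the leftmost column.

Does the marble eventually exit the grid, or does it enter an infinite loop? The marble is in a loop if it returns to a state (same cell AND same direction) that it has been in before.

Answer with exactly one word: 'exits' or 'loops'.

Step 1: enter (2,0), '.' pass, move right to (2,1)
Step 2: enter (2,1), '/' deflects right->up, move up to (1,1)
Step 3: enter (1,1), '.' pass, move up to (0,1)
Step 4: enter (0,1), '.' pass, move up to (-1,1)
Step 5: at (-1,1) — EXIT via top edge, pos 1

Answer: exits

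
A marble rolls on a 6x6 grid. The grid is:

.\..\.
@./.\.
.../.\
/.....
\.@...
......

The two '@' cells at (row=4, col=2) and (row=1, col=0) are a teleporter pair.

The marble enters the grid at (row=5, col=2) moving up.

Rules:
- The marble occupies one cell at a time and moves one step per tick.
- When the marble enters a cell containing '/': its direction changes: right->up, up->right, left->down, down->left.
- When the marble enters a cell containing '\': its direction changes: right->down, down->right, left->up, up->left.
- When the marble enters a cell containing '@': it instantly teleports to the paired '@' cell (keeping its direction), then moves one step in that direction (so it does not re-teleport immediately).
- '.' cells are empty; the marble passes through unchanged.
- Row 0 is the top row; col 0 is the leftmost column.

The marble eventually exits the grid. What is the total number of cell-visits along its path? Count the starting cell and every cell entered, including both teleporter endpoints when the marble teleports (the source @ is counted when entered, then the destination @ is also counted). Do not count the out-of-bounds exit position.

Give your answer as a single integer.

Answer: 4

Derivation:
Step 1: enter (5,2), '.' pass, move up to (4,2)
Step 2: enter (4,2), '@' teleport (4,2)->(1,0), also enter (1,0), move up to (0,0)
Step 3: enter (0,0), '.' pass, move up to (-1,0)
Step 4: at (-1,0) — EXIT via top edge, pos 0
Path length (cell visits): 4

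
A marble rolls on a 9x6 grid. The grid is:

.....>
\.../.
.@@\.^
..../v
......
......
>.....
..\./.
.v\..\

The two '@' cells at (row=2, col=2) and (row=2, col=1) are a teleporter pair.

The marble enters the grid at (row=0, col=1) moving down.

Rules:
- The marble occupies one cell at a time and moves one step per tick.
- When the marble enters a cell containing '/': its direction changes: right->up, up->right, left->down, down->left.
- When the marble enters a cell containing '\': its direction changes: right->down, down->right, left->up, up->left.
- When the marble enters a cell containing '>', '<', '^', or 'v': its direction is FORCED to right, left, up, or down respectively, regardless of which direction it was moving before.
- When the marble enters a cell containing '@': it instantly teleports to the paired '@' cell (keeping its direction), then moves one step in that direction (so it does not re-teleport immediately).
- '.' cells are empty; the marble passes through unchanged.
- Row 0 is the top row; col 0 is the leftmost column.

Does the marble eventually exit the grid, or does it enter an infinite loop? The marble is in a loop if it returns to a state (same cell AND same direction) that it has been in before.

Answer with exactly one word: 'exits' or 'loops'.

Step 1: enter (0,1), '.' pass, move down to (1,1)
Step 2: enter (1,1), '.' pass, move down to (2,1)
Step 3: enter (2,1), '@' teleport (2,1)->(2,2), also enter (2,2), move down to (3,2)
Step 4: enter (3,2), '.' pass, move down to (4,2)
Step 5: enter (4,2), '.' pass, move down to (5,2)
Step 6: enter (5,2), '.' pass, move down to (6,2)
Step 7: enter (6,2), '.' pass, move down to (7,2)
Step 8: enter (7,2), '\' deflects down->right, move right to (7,3)
Step 9: enter (7,3), '.' pass, move right to (7,4)
Step 10: enter (7,4), '/' deflects right->up, move up to (6,4)
Step 11: enter (6,4), '.' pass, move up to (5,4)
Step 12: enter (5,4), '.' pass, move up to (4,4)
Step 13: enter (4,4), '.' pass, move up to (3,4)
Step 14: enter (3,4), '/' deflects up->right, move right to (3,5)
Step 15: enter (3,5), 'v' forces right->down, move down to (4,5)
Step 16: enter (4,5), '.' pass, move down to (5,5)
Step 17: enter (5,5), '.' pass, move down to (6,5)
Step 18: enter (6,5), '.' pass, move down to (7,5)
Step 19: enter (7,5), '.' pass, move down to (8,5)
Step 20: enter (8,5), '\' deflects down->right, move right to (8,6)
Step 21: at (8,6) — EXIT via right edge, pos 8

Answer: exits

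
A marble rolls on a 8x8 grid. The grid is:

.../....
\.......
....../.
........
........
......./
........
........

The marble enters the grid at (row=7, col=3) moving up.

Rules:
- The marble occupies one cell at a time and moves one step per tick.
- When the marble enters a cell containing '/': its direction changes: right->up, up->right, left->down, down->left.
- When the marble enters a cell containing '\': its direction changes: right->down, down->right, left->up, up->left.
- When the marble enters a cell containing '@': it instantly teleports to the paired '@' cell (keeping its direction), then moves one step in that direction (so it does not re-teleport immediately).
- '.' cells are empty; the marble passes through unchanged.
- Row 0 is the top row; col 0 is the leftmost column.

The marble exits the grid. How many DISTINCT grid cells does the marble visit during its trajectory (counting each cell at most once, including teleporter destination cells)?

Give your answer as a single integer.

Answer: 12

Derivation:
Step 1: enter (7,3), '.' pass, move up to (6,3)
Step 2: enter (6,3), '.' pass, move up to (5,3)
Step 3: enter (5,3), '.' pass, move up to (4,3)
Step 4: enter (4,3), '.' pass, move up to (3,3)
Step 5: enter (3,3), '.' pass, move up to (2,3)
Step 6: enter (2,3), '.' pass, move up to (1,3)
Step 7: enter (1,3), '.' pass, move up to (0,3)
Step 8: enter (0,3), '/' deflects up->right, move right to (0,4)
Step 9: enter (0,4), '.' pass, move right to (0,5)
Step 10: enter (0,5), '.' pass, move right to (0,6)
Step 11: enter (0,6), '.' pass, move right to (0,7)
Step 12: enter (0,7), '.' pass, move right to (0,8)
Step 13: at (0,8) — EXIT via right edge, pos 0
Distinct cells visited: 12 (path length 12)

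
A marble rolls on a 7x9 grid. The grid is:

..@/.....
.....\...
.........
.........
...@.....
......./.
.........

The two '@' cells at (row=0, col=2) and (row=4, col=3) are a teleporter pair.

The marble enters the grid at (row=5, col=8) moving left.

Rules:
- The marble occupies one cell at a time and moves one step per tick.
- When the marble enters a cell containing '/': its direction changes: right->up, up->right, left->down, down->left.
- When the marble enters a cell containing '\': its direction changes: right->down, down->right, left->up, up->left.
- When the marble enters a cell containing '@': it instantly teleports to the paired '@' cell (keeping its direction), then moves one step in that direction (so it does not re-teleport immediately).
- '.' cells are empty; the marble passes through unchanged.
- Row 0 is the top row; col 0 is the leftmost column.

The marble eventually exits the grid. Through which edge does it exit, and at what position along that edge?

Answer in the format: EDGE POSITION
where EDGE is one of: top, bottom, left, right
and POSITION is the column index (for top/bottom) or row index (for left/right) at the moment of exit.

Answer: bottom 7

Derivation:
Step 1: enter (5,8), '.' pass, move left to (5,7)
Step 2: enter (5,7), '/' deflects left->down, move down to (6,7)
Step 3: enter (6,7), '.' pass, move down to (7,7)
Step 4: at (7,7) — EXIT via bottom edge, pos 7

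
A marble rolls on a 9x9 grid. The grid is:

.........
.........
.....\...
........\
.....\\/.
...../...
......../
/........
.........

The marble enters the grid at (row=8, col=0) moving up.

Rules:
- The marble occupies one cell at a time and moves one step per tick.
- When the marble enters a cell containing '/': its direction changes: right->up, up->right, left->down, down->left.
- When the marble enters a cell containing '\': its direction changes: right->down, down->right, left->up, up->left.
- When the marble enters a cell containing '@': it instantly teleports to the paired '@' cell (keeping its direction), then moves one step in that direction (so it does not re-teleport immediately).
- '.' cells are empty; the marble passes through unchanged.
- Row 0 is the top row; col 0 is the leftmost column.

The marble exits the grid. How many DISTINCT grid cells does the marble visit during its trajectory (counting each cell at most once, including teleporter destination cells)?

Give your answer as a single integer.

Answer: 10

Derivation:
Step 1: enter (8,0), '.' pass, move up to (7,0)
Step 2: enter (7,0), '/' deflects up->right, move right to (7,1)
Step 3: enter (7,1), '.' pass, move right to (7,2)
Step 4: enter (7,2), '.' pass, move right to (7,3)
Step 5: enter (7,3), '.' pass, move right to (7,4)
Step 6: enter (7,4), '.' pass, move right to (7,5)
Step 7: enter (7,5), '.' pass, move right to (7,6)
Step 8: enter (7,6), '.' pass, move right to (7,7)
Step 9: enter (7,7), '.' pass, move right to (7,8)
Step 10: enter (7,8), '.' pass, move right to (7,9)
Step 11: at (7,9) — EXIT via right edge, pos 7
Distinct cells visited: 10 (path length 10)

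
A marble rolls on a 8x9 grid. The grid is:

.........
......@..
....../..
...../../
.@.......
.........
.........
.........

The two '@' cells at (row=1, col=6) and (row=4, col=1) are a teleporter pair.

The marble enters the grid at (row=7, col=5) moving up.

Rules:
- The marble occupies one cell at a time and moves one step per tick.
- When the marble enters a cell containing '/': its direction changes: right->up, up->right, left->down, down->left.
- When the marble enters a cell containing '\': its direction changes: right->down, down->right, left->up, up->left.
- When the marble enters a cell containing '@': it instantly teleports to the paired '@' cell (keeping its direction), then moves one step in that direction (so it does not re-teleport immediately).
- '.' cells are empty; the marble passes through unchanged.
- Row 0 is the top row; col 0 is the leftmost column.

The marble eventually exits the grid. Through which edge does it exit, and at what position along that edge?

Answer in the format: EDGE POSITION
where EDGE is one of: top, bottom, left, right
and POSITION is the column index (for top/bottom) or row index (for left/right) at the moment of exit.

Answer: top 8

Derivation:
Step 1: enter (7,5), '.' pass, move up to (6,5)
Step 2: enter (6,5), '.' pass, move up to (5,5)
Step 3: enter (5,5), '.' pass, move up to (4,5)
Step 4: enter (4,5), '.' pass, move up to (3,5)
Step 5: enter (3,5), '/' deflects up->right, move right to (3,6)
Step 6: enter (3,6), '.' pass, move right to (3,7)
Step 7: enter (3,7), '.' pass, move right to (3,8)
Step 8: enter (3,8), '/' deflects right->up, move up to (2,8)
Step 9: enter (2,8), '.' pass, move up to (1,8)
Step 10: enter (1,8), '.' pass, move up to (0,8)
Step 11: enter (0,8), '.' pass, move up to (-1,8)
Step 12: at (-1,8) — EXIT via top edge, pos 8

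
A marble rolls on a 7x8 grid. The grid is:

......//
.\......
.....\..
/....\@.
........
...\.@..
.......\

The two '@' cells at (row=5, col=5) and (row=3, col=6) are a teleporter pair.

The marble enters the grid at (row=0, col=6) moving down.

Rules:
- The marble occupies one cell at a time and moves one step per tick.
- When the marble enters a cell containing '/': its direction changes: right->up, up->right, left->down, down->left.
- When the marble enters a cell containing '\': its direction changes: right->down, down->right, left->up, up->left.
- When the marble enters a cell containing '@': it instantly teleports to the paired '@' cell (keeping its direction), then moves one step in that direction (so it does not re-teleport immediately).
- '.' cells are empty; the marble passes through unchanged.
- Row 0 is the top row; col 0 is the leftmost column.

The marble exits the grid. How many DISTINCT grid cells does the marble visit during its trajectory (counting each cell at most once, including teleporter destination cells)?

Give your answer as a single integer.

Step 1: enter (0,6), '/' deflects down->left, move left to (0,5)
Step 2: enter (0,5), '.' pass, move left to (0,4)
Step 3: enter (0,4), '.' pass, move left to (0,3)
Step 4: enter (0,3), '.' pass, move left to (0,2)
Step 5: enter (0,2), '.' pass, move left to (0,1)
Step 6: enter (0,1), '.' pass, move left to (0,0)
Step 7: enter (0,0), '.' pass, move left to (0,-1)
Step 8: at (0,-1) — EXIT via left edge, pos 0
Distinct cells visited: 7 (path length 7)

Answer: 7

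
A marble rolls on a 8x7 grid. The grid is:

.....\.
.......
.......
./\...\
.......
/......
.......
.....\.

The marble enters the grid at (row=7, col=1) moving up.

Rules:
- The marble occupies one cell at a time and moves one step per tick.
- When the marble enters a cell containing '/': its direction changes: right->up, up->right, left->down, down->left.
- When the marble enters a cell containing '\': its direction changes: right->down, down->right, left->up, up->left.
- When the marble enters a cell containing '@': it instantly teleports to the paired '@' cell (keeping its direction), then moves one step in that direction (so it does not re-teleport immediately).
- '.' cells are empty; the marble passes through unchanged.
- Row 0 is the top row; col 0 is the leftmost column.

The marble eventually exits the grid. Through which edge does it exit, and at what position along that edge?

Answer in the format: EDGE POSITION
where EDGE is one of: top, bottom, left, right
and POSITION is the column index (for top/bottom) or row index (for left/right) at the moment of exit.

Step 1: enter (7,1), '.' pass, move up to (6,1)
Step 2: enter (6,1), '.' pass, move up to (5,1)
Step 3: enter (5,1), '.' pass, move up to (4,1)
Step 4: enter (4,1), '.' pass, move up to (3,1)
Step 5: enter (3,1), '/' deflects up->right, move right to (3,2)
Step 6: enter (3,2), '\' deflects right->down, move down to (4,2)
Step 7: enter (4,2), '.' pass, move down to (5,2)
Step 8: enter (5,2), '.' pass, move down to (6,2)
Step 9: enter (6,2), '.' pass, move down to (7,2)
Step 10: enter (7,2), '.' pass, move down to (8,2)
Step 11: at (8,2) — EXIT via bottom edge, pos 2

Answer: bottom 2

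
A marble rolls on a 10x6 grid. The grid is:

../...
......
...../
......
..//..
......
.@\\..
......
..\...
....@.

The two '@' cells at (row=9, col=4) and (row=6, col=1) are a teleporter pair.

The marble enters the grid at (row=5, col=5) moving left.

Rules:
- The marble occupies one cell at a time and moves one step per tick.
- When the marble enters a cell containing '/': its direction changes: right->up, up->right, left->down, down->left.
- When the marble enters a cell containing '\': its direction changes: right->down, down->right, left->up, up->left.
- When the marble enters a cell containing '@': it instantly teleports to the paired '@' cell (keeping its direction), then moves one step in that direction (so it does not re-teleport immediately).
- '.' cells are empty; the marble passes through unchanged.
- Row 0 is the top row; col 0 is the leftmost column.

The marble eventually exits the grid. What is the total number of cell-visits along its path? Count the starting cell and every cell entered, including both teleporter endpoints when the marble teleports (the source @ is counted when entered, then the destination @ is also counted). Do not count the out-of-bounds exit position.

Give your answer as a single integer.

Step 1: enter (5,5), '.' pass, move left to (5,4)
Step 2: enter (5,4), '.' pass, move left to (5,3)
Step 3: enter (5,3), '.' pass, move left to (5,2)
Step 4: enter (5,2), '.' pass, move left to (5,1)
Step 5: enter (5,1), '.' pass, move left to (5,0)
Step 6: enter (5,0), '.' pass, move left to (5,-1)
Step 7: at (5,-1) — EXIT via left edge, pos 5
Path length (cell visits): 6

Answer: 6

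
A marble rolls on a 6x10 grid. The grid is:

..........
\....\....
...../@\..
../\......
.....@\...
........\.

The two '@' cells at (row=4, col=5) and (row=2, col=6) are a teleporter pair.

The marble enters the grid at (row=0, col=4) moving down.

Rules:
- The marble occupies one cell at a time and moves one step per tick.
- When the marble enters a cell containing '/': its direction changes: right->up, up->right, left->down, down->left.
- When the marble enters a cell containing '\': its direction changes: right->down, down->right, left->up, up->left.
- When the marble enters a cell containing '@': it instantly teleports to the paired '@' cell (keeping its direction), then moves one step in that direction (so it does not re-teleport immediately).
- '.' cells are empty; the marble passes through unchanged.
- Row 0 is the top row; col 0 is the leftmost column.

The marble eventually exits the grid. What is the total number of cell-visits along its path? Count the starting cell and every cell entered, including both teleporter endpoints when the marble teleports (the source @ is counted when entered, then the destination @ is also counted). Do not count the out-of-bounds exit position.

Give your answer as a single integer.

Step 1: enter (0,4), '.' pass, move down to (1,4)
Step 2: enter (1,4), '.' pass, move down to (2,4)
Step 3: enter (2,4), '.' pass, move down to (3,4)
Step 4: enter (3,4), '.' pass, move down to (4,4)
Step 5: enter (4,4), '.' pass, move down to (5,4)
Step 6: enter (5,4), '.' pass, move down to (6,4)
Step 7: at (6,4) — EXIT via bottom edge, pos 4
Path length (cell visits): 6

Answer: 6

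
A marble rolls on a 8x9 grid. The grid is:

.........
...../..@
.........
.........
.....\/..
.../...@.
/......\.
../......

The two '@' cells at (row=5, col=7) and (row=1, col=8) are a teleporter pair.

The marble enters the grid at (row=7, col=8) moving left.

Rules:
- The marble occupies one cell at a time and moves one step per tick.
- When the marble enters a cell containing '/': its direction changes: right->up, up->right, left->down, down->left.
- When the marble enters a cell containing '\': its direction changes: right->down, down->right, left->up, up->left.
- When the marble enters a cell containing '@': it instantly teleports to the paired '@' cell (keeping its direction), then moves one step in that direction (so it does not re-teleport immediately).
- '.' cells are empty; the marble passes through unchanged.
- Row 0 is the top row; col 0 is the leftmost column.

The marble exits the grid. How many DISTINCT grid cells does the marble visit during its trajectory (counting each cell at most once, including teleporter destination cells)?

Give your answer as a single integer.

Step 1: enter (7,8), '.' pass, move left to (7,7)
Step 2: enter (7,7), '.' pass, move left to (7,6)
Step 3: enter (7,6), '.' pass, move left to (7,5)
Step 4: enter (7,5), '.' pass, move left to (7,4)
Step 5: enter (7,4), '.' pass, move left to (7,3)
Step 6: enter (7,3), '.' pass, move left to (7,2)
Step 7: enter (7,2), '/' deflects left->down, move down to (8,2)
Step 8: at (8,2) — EXIT via bottom edge, pos 2
Distinct cells visited: 7 (path length 7)

Answer: 7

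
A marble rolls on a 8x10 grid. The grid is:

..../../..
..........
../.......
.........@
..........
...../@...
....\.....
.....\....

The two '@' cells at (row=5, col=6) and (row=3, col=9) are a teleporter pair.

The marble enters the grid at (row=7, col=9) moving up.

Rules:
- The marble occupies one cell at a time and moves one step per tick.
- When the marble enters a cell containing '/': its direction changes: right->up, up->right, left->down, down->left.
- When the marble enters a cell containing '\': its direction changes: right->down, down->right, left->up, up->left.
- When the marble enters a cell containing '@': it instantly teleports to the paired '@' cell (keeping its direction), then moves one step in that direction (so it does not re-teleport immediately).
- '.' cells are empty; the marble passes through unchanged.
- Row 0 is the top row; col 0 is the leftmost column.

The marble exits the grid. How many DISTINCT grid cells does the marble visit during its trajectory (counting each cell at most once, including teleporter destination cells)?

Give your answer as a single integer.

Answer: 11

Derivation:
Step 1: enter (7,9), '.' pass, move up to (6,9)
Step 2: enter (6,9), '.' pass, move up to (5,9)
Step 3: enter (5,9), '.' pass, move up to (4,9)
Step 4: enter (4,9), '.' pass, move up to (3,9)
Step 5: enter (3,9), '@' teleport (3,9)->(5,6), also enter (5,6), move up to (4,6)
Step 6: enter (4,6), '.' pass, move up to (3,6)
Step 7: enter (3,6), '.' pass, move up to (2,6)
Step 8: enter (2,6), '.' pass, move up to (1,6)
Step 9: enter (1,6), '.' pass, move up to (0,6)
Step 10: enter (0,6), '.' pass, move up to (-1,6)
Step 11: at (-1,6) — EXIT via top edge, pos 6
Distinct cells visited: 11 (path length 11)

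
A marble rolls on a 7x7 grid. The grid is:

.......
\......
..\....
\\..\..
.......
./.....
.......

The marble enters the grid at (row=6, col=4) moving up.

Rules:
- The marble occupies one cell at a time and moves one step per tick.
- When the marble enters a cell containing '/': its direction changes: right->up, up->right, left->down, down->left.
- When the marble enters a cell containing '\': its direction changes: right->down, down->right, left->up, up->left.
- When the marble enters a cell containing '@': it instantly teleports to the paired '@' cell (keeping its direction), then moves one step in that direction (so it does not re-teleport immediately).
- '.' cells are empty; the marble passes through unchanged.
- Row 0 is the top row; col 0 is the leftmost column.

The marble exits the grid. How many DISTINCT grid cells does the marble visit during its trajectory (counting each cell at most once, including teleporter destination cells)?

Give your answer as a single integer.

Step 1: enter (6,4), '.' pass, move up to (5,4)
Step 2: enter (5,4), '.' pass, move up to (4,4)
Step 3: enter (4,4), '.' pass, move up to (3,4)
Step 4: enter (3,4), '\' deflects up->left, move left to (3,3)
Step 5: enter (3,3), '.' pass, move left to (3,2)
Step 6: enter (3,2), '.' pass, move left to (3,1)
Step 7: enter (3,1), '\' deflects left->up, move up to (2,1)
Step 8: enter (2,1), '.' pass, move up to (1,1)
Step 9: enter (1,1), '.' pass, move up to (0,1)
Step 10: enter (0,1), '.' pass, move up to (-1,1)
Step 11: at (-1,1) — EXIT via top edge, pos 1
Distinct cells visited: 10 (path length 10)

Answer: 10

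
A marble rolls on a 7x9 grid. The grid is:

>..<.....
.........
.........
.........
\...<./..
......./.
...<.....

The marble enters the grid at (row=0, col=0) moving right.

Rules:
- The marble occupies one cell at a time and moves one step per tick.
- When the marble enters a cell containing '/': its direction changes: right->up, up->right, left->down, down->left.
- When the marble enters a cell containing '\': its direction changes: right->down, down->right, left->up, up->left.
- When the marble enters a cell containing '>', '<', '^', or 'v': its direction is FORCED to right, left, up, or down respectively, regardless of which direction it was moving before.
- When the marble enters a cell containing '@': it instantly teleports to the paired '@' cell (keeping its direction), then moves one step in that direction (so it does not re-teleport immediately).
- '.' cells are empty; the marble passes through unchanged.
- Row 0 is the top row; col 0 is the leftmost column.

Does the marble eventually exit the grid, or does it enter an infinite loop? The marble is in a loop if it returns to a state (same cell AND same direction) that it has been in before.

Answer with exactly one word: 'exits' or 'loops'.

Answer: loops

Derivation:
Step 1: enter (0,0), '>' forces right->right, move right to (0,1)
Step 2: enter (0,1), '.' pass, move right to (0,2)
Step 3: enter (0,2), '.' pass, move right to (0,3)
Step 4: enter (0,3), '<' forces right->left, move left to (0,2)
Step 5: enter (0,2), '.' pass, move left to (0,1)
Step 6: enter (0,1), '.' pass, move left to (0,0)
Step 7: enter (0,0), '>' forces left->right, move right to (0,1)
Step 8: at (0,1) dir=right — LOOP DETECTED (seen before)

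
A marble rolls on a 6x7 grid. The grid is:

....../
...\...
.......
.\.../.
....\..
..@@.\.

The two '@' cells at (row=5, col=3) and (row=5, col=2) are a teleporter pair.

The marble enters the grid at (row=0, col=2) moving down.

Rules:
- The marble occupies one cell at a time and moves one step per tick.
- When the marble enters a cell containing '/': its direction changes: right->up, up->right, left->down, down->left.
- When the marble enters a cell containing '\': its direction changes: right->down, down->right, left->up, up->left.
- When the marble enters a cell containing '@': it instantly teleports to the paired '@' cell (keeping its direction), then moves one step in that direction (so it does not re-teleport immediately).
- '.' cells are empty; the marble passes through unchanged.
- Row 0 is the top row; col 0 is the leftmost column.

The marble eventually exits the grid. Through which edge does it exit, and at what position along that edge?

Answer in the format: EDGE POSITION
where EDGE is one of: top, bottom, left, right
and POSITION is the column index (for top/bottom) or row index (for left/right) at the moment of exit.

Step 1: enter (0,2), '.' pass, move down to (1,2)
Step 2: enter (1,2), '.' pass, move down to (2,2)
Step 3: enter (2,2), '.' pass, move down to (3,2)
Step 4: enter (3,2), '.' pass, move down to (4,2)
Step 5: enter (4,2), '.' pass, move down to (5,2)
Step 6: enter (5,2), '@' teleport (5,2)->(5,3), also enter (5,3), move down to (6,3)
Step 7: at (6,3) — EXIT via bottom edge, pos 3

Answer: bottom 3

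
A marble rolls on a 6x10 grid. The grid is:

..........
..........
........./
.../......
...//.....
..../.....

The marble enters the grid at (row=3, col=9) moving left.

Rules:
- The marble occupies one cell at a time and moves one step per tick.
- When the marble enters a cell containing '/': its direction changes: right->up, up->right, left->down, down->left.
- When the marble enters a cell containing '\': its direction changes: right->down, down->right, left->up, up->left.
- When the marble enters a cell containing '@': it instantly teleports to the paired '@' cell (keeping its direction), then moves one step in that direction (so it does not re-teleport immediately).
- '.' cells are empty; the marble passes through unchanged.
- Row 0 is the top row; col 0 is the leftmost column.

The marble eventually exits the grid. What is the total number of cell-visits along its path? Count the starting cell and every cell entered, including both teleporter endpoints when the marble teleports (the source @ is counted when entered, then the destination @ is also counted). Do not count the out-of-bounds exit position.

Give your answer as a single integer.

Step 1: enter (3,9), '.' pass, move left to (3,8)
Step 2: enter (3,8), '.' pass, move left to (3,7)
Step 3: enter (3,7), '.' pass, move left to (3,6)
Step 4: enter (3,6), '.' pass, move left to (3,5)
Step 5: enter (3,5), '.' pass, move left to (3,4)
Step 6: enter (3,4), '.' pass, move left to (3,3)
Step 7: enter (3,3), '/' deflects left->down, move down to (4,3)
Step 8: enter (4,3), '/' deflects down->left, move left to (4,2)
Step 9: enter (4,2), '.' pass, move left to (4,1)
Step 10: enter (4,1), '.' pass, move left to (4,0)
Step 11: enter (4,0), '.' pass, move left to (4,-1)
Step 12: at (4,-1) — EXIT via left edge, pos 4
Path length (cell visits): 11

Answer: 11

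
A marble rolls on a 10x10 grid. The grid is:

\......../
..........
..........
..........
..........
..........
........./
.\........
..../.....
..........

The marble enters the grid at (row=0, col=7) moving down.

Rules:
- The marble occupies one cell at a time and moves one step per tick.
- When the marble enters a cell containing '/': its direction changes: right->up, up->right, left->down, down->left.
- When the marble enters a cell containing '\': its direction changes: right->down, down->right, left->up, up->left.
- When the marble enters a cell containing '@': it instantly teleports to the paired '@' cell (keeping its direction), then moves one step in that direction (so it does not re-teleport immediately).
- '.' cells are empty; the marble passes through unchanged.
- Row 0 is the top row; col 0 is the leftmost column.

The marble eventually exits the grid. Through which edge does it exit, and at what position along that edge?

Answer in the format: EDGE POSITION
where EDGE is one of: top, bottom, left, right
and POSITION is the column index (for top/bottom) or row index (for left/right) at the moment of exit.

Answer: bottom 7

Derivation:
Step 1: enter (0,7), '.' pass, move down to (1,7)
Step 2: enter (1,7), '.' pass, move down to (2,7)
Step 3: enter (2,7), '.' pass, move down to (3,7)
Step 4: enter (3,7), '.' pass, move down to (4,7)
Step 5: enter (4,7), '.' pass, move down to (5,7)
Step 6: enter (5,7), '.' pass, move down to (6,7)
Step 7: enter (6,7), '.' pass, move down to (7,7)
Step 8: enter (7,7), '.' pass, move down to (8,7)
Step 9: enter (8,7), '.' pass, move down to (9,7)
Step 10: enter (9,7), '.' pass, move down to (10,7)
Step 11: at (10,7) — EXIT via bottom edge, pos 7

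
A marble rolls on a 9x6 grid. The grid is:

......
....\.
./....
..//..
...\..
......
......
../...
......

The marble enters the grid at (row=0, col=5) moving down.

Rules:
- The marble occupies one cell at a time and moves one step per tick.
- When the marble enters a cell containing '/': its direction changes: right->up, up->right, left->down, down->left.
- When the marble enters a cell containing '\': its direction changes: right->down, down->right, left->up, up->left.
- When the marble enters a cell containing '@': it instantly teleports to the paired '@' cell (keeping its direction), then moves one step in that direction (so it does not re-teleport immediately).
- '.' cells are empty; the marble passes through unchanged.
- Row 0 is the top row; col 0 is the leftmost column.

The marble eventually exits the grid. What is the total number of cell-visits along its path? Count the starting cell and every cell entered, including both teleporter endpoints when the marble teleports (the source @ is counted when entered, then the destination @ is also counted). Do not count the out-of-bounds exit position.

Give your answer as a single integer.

Answer: 9

Derivation:
Step 1: enter (0,5), '.' pass, move down to (1,5)
Step 2: enter (1,5), '.' pass, move down to (2,5)
Step 3: enter (2,5), '.' pass, move down to (3,5)
Step 4: enter (3,5), '.' pass, move down to (4,5)
Step 5: enter (4,5), '.' pass, move down to (5,5)
Step 6: enter (5,5), '.' pass, move down to (6,5)
Step 7: enter (6,5), '.' pass, move down to (7,5)
Step 8: enter (7,5), '.' pass, move down to (8,5)
Step 9: enter (8,5), '.' pass, move down to (9,5)
Step 10: at (9,5) — EXIT via bottom edge, pos 5
Path length (cell visits): 9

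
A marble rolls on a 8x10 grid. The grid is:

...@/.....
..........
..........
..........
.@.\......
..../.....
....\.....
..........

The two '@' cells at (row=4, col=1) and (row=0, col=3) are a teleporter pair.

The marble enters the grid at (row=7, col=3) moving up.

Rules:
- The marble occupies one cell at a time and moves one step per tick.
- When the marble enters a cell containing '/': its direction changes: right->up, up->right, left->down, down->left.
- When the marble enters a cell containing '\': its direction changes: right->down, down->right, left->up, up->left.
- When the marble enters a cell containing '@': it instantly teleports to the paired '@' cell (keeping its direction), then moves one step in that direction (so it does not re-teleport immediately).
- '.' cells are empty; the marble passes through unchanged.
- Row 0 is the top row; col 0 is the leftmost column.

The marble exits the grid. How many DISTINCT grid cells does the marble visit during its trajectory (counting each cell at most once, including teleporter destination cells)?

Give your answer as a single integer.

Answer: 10

Derivation:
Step 1: enter (7,3), '.' pass, move up to (6,3)
Step 2: enter (6,3), '.' pass, move up to (5,3)
Step 3: enter (5,3), '.' pass, move up to (4,3)
Step 4: enter (4,3), '\' deflects up->left, move left to (4,2)
Step 5: enter (4,2), '.' pass, move left to (4,1)
Step 6: enter (4,1), '@' teleport (4,1)->(0,3), also enter (0,3), move left to (0,2)
Step 7: enter (0,2), '.' pass, move left to (0,1)
Step 8: enter (0,1), '.' pass, move left to (0,0)
Step 9: enter (0,0), '.' pass, move left to (0,-1)
Step 10: at (0,-1) — EXIT via left edge, pos 0
Distinct cells visited: 10 (path length 10)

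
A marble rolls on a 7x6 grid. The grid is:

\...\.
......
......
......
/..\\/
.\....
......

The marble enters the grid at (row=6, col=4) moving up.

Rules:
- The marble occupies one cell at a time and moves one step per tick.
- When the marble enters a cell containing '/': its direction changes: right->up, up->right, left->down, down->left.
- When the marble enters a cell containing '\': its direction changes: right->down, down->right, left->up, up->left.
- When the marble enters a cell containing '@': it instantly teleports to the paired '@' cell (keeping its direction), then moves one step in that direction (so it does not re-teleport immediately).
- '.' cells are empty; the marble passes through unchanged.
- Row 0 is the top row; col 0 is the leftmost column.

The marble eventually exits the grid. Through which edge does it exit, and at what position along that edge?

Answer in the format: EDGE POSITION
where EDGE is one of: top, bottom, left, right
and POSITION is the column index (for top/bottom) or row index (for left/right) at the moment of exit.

Answer: top 3

Derivation:
Step 1: enter (6,4), '.' pass, move up to (5,4)
Step 2: enter (5,4), '.' pass, move up to (4,4)
Step 3: enter (4,4), '\' deflects up->left, move left to (4,3)
Step 4: enter (4,3), '\' deflects left->up, move up to (3,3)
Step 5: enter (3,3), '.' pass, move up to (2,3)
Step 6: enter (2,3), '.' pass, move up to (1,3)
Step 7: enter (1,3), '.' pass, move up to (0,3)
Step 8: enter (0,3), '.' pass, move up to (-1,3)
Step 9: at (-1,3) — EXIT via top edge, pos 3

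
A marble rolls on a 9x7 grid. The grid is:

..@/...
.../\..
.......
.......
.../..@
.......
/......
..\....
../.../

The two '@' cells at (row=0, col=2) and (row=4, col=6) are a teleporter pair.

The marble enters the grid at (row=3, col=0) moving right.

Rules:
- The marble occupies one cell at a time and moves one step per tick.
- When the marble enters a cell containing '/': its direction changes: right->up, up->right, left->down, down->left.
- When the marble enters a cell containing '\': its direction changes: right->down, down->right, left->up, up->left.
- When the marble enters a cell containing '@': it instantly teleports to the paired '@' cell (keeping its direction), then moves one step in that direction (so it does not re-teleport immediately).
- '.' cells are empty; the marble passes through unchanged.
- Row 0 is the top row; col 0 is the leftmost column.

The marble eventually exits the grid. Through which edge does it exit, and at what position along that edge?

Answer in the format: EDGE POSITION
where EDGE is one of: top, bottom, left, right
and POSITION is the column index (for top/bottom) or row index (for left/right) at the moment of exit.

Answer: right 3

Derivation:
Step 1: enter (3,0), '.' pass, move right to (3,1)
Step 2: enter (3,1), '.' pass, move right to (3,2)
Step 3: enter (3,2), '.' pass, move right to (3,3)
Step 4: enter (3,3), '.' pass, move right to (3,4)
Step 5: enter (3,4), '.' pass, move right to (3,5)
Step 6: enter (3,5), '.' pass, move right to (3,6)
Step 7: enter (3,6), '.' pass, move right to (3,7)
Step 8: at (3,7) — EXIT via right edge, pos 3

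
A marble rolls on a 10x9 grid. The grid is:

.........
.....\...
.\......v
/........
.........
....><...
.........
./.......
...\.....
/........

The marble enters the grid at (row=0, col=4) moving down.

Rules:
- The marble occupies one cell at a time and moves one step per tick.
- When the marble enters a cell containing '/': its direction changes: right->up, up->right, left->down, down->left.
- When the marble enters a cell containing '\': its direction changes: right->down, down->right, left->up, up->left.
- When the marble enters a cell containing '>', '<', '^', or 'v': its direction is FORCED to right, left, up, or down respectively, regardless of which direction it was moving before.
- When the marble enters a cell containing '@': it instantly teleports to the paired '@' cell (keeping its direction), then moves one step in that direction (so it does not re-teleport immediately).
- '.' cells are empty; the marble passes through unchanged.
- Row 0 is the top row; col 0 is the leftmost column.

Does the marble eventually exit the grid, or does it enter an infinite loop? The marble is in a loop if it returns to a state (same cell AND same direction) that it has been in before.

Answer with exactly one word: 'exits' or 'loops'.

Step 1: enter (0,4), '.' pass, move down to (1,4)
Step 2: enter (1,4), '.' pass, move down to (2,4)
Step 3: enter (2,4), '.' pass, move down to (3,4)
Step 4: enter (3,4), '.' pass, move down to (4,4)
Step 5: enter (4,4), '.' pass, move down to (5,4)
Step 6: enter (5,4), '>' forces down->right, move right to (5,5)
Step 7: enter (5,5), '<' forces right->left, move left to (5,4)
Step 8: enter (5,4), '>' forces left->right, move right to (5,5)
Step 9: at (5,5) dir=right — LOOP DETECTED (seen before)

Answer: loops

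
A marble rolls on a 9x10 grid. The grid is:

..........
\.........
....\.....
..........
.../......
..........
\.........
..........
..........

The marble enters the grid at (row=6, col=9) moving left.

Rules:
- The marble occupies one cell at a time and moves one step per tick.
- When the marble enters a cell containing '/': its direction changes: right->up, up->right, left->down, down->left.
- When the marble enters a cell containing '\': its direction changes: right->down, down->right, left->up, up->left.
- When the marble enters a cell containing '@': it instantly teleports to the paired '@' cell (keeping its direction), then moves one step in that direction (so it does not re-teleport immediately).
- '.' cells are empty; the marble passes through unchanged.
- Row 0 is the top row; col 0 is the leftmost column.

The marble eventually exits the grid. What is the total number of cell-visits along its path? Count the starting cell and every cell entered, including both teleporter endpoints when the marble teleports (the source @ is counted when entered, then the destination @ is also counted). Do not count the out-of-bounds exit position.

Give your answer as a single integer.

Answer: 15

Derivation:
Step 1: enter (6,9), '.' pass, move left to (6,8)
Step 2: enter (6,8), '.' pass, move left to (6,7)
Step 3: enter (6,7), '.' pass, move left to (6,6)
Step 4: enter (6,6), '.' pass, move left to (6,5)
Step 5: enter (6,5), '.' pass, move left to (6,4)
Step 6: enter (6,4), '.' pass, move left to (6,3)
Step 7: enter (6,3), '.' pass, move left to (6,2)
Step 8: enter (6,2), '.' pass, move left to (6,1)
Step 9: enter (6,1), '.' pass, move left to (6,0)
Step 10: enter (6,0), '\' deflects left->up, move up to (5,0)
Step 11: enter (5,0), '.' pass, move up to (4,0)
Step 12: enter (4,0), '.' pass, move up to (3,0)
Step 13: enter (3,0), '.' pass, move up to (2,0)
Step 14: enter (2,0), '.' pass, move up to (1,0)
Step 15: enter (1,0), '\' deflects up->left, move left to (1,-1)
Step 16: at (1,-1) — EXIT via left edge, pos 1
Path length (cell visits): 15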